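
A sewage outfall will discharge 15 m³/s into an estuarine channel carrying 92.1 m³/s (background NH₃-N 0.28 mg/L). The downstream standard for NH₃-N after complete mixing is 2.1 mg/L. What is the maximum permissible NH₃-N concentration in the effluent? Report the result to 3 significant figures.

13.3 mg/L

At the limit, (Qr·Cr + Qe·Cₑ)/(Qr + Qe) = 2.1:
Cₑ = (107.1·2.1 − 92.10·0.2800) / 15.00 = 13.27 mg/L.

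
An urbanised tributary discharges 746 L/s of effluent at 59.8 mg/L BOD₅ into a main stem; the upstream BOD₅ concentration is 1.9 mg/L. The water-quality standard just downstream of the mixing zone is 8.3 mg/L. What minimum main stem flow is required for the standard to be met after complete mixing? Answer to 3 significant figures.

Set C_mix = 8.3: (Q·1.900 + 746.0·59.80) / (Q + 746.0) = 8.3
→ Q = 746.0·(59.80 − 8.3)/(8.3 − 1.900) = 6003 L/s.

6000 L/s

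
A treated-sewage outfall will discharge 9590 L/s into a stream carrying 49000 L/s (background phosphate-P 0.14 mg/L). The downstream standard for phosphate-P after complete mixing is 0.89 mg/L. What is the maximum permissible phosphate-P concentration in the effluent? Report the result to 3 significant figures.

At the limit, (Qr·Cr + Qe·Cₑ)/(Qr + Qe) = 0.89:
Cₑ = (58590·0.89 − 49000·0.1400) / 9590 = 4.722 mg/L.

4.72 mg/L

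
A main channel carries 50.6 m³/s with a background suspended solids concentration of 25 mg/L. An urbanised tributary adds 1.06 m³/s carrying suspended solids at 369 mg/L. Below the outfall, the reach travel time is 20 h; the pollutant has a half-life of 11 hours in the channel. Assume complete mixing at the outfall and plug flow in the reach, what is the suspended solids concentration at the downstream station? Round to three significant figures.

Mixed concentration C = ΣQC/ΣQ = (50.60·25.00 + 1.060·369.0) / 51.66 = 1656/51.66 = 32.06 mg/L.
Half-life 11 h → k = ln 2 / 11 = 0.06301 h⁻¹ = 1.512 d⁻¹.
Decay over the reach: 32.06·exp(−kt) = 32.06·0.2836 = 9.091 mg/L.

9.09 mg/L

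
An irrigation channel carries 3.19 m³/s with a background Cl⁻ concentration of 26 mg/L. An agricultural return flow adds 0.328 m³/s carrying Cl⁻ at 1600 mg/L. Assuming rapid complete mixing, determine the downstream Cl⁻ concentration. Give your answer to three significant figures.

Flow-weighted average: C = (3.190·26.00 + 0.3280·1600) / 3.518 = 607.7/3.518 = 172.8 mg/L.

173 mg/L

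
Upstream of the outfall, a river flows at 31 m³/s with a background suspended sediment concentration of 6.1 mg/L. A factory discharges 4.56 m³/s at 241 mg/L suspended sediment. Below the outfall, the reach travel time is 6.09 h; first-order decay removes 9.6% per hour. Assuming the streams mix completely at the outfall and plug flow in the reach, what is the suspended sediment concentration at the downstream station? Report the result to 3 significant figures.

Conservation of mass: C = (31.00·6.100 + 4.560·241.0) / 35.56 = 1288/35.56 = 36.22 mg/L.
9.6%/h lost → k = −ln(1 − 0.096) = 0.1009 h⁻¹.
After decay, C = 36.22 × e^(−kt) = 36.22 × 0.5408 = 19.59 mg/L.

19.6 mg/L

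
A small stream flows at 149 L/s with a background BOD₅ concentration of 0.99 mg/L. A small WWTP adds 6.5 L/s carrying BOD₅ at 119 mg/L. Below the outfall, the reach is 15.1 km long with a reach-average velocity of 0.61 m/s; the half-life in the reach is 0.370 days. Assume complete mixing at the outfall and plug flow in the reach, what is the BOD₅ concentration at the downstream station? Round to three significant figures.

3.46 mg/L

After mixing, C = (149.0·0.9900 + 6.500·119.0) / 155.5 = 921.0/155.5 = 5.923 mg/L.
Travel time t = 15.1·1000 / 0.61 = 24750 s = 6.876 h.
Half-life 0.370 d → k = ln 2 / 0.370 = 1.873 d⁻¹.
Decay over the reach: 5.923·exp(−kt) = 5.923·0.5847 = 3.463 mg/L.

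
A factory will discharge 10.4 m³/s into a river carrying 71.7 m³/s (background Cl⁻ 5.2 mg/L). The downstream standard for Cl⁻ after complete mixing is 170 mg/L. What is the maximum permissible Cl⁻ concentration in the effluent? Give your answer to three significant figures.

At the limit, (Qr·Cr + Qe·Cₑ)/(Qr + Qe) = 170:
Cₑ = (82.10·170 − 71.70·5.200) / 10.40 = 1306 mg/L.

1310 mg/L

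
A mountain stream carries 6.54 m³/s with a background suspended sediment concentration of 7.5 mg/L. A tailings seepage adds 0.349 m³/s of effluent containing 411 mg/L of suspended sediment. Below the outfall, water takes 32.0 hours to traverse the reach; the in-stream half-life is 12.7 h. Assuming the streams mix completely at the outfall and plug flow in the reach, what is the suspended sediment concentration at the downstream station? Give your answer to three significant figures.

Mixed concentration C = ΣQC/ΣQ = (6.540·7.500 + 0.3490·411.0) / 6.889 = 192.5/6.889 = 27.94 mg/L.
Half-life 12.7 h → k = ln 2 / 12.7 = 0.05458 h⁻¹ = 1.310 d⁻¹.
Applying C = C₀e^(−kt): 27.94 × 0.1744 = 4.872 mg/L.

4.87 mg/L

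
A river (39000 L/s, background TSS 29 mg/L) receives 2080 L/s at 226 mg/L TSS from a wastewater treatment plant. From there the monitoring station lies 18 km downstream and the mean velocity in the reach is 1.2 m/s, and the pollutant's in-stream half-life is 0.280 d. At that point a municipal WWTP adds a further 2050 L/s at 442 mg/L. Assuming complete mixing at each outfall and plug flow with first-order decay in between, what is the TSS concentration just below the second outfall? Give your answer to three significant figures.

Flow-weighted average: C = (39000·29.00 + 2080·226.0) / 41080 = 1601000/41080 = 38.97 mg/L; combined flow 41080 L/s.
Travel time t = 18·1000 / 1.2 = 15000 s = 4.167 h.
Half-life 0.280 d → k = ln 2 / 0.280 = 2.476 d⁻¹.
Applying C = C₀e^(−kt): 38.97 × 0.6507 = 25.36 mg/L.
Second outfall: C = (41080·25.36 + 2050·442.0)/43130 = 45.16 mg/L.

45.2 mg/L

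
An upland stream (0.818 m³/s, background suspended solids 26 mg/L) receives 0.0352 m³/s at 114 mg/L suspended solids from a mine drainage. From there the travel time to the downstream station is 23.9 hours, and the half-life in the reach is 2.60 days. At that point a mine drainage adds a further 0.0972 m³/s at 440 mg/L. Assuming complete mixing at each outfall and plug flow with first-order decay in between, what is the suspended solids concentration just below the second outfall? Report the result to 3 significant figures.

65.4 mg/L

After mixing, C = (0.8180·26.00 + 0.03520·114.0) / 0.8532 = 25.28/0.8532 = 29.63 mg/L; combined flow 0.8532 m³/s.
Half-life 2.60 d → k = ln 2 / 2.60 = 0.2666 d⁻¹.
Applying C = C₀e^(−kt): 29.63 × 0.7668 = 22.72 mg/L.
Second outfall: C = (0.8532·22.72 + 0.09720·440.0)/0.9504 = 65.40 mg/L.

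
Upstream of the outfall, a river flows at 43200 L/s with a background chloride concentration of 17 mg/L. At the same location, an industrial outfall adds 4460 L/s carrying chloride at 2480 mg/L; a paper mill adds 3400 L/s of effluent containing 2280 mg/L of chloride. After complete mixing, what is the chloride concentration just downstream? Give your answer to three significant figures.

Conservation of mass: C = (43200·17.00 + 4460·2480 + 3400·2280) / 51060 = 19550000/51060 = 382.8 mg/L.

383 mg/L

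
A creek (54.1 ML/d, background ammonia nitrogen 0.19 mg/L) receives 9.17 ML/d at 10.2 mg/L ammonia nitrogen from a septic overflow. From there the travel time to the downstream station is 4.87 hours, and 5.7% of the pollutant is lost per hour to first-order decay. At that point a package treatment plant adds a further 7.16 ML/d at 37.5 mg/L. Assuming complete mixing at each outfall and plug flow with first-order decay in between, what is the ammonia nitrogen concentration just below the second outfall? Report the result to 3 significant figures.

Flow-weighted average: C = (54.10·0.1900 + 9.170·10.20) / 63.27 = 103.8/63.27 = 1.641 mg/L; combined flow 63.27 ML/d.
5.7%/h lost → k = −ln(1 − 0.057) = 0.05869 h⁻¹.
After decay, C = 1.641 × e^(−kt) = 1.641 × 0.7514 = 1.233 mg/L.
At the second outfall, C = (63.27·1.233 + 7.160·37.50) / (63.27 + 7.160) = 4.920 mg/L.

4.92 mg/L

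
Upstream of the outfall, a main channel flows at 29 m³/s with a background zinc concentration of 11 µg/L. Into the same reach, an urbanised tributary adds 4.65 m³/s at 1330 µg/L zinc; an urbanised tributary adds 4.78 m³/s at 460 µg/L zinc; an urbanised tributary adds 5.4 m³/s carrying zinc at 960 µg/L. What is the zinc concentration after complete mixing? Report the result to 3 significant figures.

317 µg/L

After mixing, C = (29.00·11.00 + 4.650·1330 + 4.780·460.0 + 5.400·960.0) / 43.83 = 13890/43.83 = 316.8 µg/L.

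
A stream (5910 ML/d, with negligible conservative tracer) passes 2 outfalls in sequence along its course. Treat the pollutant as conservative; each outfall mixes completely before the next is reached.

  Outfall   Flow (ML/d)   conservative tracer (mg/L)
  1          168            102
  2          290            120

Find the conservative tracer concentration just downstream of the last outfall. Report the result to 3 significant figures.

8.16 mg/L

Outfall 1: combined Q = 6078 ML/d; C = (5910·0 + 168.0·102.0)/6078 = 2.819 mg/L.
Outfall 2: combined Q = 6368 ML/d; C = (6078·2.819 + 290.0·120.0)/6368 = 8.156 mg/L.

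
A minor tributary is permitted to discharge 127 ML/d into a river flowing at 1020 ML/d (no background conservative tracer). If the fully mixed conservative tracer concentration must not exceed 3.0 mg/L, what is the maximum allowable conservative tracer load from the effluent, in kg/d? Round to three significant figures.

3440 kg/d

Mass balance at the limit: 1020·0 + 127.0·Cₑ = 1147·3.0 → Cₑ = 27.09 mg/L.
127.0 ML/d = 1.470 m³/s. Load = 1.470 m³/s × 27.09 g/m³ × 86 400 s/d = 3441 kg/d.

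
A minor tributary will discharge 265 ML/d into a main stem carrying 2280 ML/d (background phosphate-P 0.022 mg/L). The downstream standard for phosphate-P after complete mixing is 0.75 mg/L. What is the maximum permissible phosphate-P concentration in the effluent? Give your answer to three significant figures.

7.01 mg/L

At the limit, (Qr·Cr + Qe·Cₑ)/(Qr + Qe) = 0.75:
Cₑ = (2545·0.75 − 2280·0.02200) / 265.0 = 7.014 mg/L.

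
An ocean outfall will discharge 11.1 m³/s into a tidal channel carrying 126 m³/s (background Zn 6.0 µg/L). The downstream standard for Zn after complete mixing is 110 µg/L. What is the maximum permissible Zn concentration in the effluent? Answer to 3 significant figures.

At the limit, (Qr·Cr + Qe·Cₑ)/(Qr + Qe) = 110:
Cₑ = (137.1·110 − 126.0·6.000) / 11.10 = 1291 µg/L.

1290 µg/L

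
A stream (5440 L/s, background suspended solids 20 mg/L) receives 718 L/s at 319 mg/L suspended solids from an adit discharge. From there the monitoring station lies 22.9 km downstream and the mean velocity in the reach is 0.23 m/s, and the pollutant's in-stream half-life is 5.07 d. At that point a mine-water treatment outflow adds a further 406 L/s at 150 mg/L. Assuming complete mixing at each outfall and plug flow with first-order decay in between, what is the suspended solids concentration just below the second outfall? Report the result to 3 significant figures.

53.2 mg/L

After mixing, C = (5440·20.00 + 718.0·319.0) / 6158 = 337800/6158 = 54.86 mg/L; combined flow 6158 L/s.
Travel time t = 22.9·1000 / 0.23 = 99570 s = 27.66 h.
Half-life 5.07 d → k = ln 2 / 5.07 = 0.1367 d⁻¹.
Applying C = C₀e^(−kt): 54.86 × 0.8542 = 46.87 mg/L.
Second outfall: C = (6158·46.87 + 406.0·150.0)/6564 = 53.24 mg/L.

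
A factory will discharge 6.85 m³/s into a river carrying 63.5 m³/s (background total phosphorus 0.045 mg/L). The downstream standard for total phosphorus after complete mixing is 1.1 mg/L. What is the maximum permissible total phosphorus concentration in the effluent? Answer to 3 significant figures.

10.9 mg/L

At the limit, (Qr·Cr + Qe·Cₑ)/(Qr + Qe) = 1.1:
Cₑ = (70.35·1.1 − 63.50·0.04500) / 6.850 = 10.88 mg/L.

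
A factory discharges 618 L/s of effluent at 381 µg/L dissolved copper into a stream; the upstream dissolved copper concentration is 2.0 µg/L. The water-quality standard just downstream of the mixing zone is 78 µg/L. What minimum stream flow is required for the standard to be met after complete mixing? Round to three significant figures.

Set C_mix = 78: (Q·2.000 + 618.0·381.0) / (Q + 618.0) = 78
→ Q = 618.0·(381.0 − 78)/(78 − 2.000) = 2464 L/s.

2460 L/s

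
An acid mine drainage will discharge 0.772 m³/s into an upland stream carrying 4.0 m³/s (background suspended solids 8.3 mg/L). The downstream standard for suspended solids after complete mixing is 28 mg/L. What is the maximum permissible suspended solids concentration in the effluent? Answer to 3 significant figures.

130 mg/L

At the limit, (Qr·Cr + Qe·Cₑ)/(Qr + Qe) = 28:
Cₑ = (4.772·28 − 4.000·8.300) / 0.7720 = 130.1 mg/L.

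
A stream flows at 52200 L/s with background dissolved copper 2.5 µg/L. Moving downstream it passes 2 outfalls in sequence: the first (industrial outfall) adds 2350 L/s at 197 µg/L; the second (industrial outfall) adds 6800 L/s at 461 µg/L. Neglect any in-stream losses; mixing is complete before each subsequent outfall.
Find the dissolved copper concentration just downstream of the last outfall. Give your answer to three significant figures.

Below outfall 1: Q → 54550 L/s, C = (52200·2.500 + 2350·197.0)/54550 = 10.88 µg/L.
Below outfall 2: Q → 61350 L/s, C = (54550·10.88 + 6800·461.0)/61350 = 60.77 µg/L.

60.8 µg/L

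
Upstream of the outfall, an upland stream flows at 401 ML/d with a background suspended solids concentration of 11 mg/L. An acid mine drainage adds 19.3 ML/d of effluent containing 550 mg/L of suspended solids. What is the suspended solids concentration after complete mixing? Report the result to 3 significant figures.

Mass balance: C = (401.0·11.00 + 19.30·550.0) / 420.3 = 15030/420.3 = 35.75 mg/L.

35.8 mg/L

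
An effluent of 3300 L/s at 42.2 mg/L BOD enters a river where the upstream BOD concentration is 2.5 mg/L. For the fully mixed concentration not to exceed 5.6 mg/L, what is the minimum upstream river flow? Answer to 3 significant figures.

39000 L/s

Set C_mix = 5.6: (Q·2.500 + 3300·42.20) / (Q + 3300) = 5.6
→ Q = 3300·(42.20 − 5.6)/(5.6 − 2.500) = 38960 L/s.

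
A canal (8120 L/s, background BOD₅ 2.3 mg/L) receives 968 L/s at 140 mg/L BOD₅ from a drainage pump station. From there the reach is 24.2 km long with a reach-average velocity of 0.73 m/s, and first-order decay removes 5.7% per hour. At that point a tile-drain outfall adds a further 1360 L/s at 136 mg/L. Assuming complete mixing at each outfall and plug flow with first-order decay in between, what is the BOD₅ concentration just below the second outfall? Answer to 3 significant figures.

26.3 mg/L

Mass balance: C = (8120·2.300 + 968.0·140.0) / 9088 = 154200/9088 = 16.97 mg/L; combined flow 9088 L/s.
Travel time t = 24.2·1000 / 0.73 = 33150 s = 9.209 h.
5.7%/h lost → k = −ln(1 − 0.057) = 0.05869 h⁻¹.
After decay, C = 16.97 × e^(−kt) = 16.97 × 0.5825 = 9.883 mg/L.
At the second outfall, C = (9088·9.883 + 1360·136.0) / (9088 + 1360) = 26.30 mg/L.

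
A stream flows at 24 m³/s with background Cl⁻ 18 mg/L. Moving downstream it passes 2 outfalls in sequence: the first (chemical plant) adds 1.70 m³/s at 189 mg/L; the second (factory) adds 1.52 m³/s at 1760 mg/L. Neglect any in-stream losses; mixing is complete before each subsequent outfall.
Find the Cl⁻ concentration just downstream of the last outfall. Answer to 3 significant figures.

126 mg/L

After outfall 1: Q = 24.00 + 1.700 = 25.70 m³/s; C = (24.00·18.00 + 1.700·189.0)/25.70 = 29.31 mg/L.
After outfall 2: Q = 25.70 + 1.520 = 27.22 m³/s; C = (25.70·29.31 + 1.520·1760)/27.22 = 126.0 mg/L.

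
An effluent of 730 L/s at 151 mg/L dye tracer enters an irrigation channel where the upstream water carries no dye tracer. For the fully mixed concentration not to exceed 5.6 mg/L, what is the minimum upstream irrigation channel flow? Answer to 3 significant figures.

Set C_mix = 5.6: (Q·0 + 730.0·151.0) / (Q + 730.0) = 5.6
→ Q = 730.0·(151.0 − 5.6)/(5.6 − 0) = 18950 L/s.

19000 L/s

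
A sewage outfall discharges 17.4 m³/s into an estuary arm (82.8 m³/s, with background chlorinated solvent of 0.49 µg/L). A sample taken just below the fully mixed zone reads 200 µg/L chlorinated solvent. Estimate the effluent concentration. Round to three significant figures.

1150 µg/L

Mass balance: 82.80·0.4900 + 17.40·Cₑ = 100.2·200.0
→ Cₑ = (100.2·200.0 − 82.80·0.4900) / 17.40 = 1149 µg/L.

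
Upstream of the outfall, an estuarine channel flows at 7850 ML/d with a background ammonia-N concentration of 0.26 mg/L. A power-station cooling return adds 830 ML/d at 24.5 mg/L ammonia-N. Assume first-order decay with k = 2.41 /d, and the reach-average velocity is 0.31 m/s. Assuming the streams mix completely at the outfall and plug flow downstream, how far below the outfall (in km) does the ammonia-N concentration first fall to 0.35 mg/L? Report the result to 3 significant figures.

Mixed concentration C = ΣQC/ΣQ = (7850·0.2600 + 830.0·24.50) / 8680 = 22380/8680 = 2.578 mg/L.
Set 2.578·exp(−k·t) = 0.35 → t = ln(2.578/0.35)/k = 71590 s = 19.89 h.
Distance = v·t = 0.31·71590 = 22190 m = 22.19 km.

22.2 km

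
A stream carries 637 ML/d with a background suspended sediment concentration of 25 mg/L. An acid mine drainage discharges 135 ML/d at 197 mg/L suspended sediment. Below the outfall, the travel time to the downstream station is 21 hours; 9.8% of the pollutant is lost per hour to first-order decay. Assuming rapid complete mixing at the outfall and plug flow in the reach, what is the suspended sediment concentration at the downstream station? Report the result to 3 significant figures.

6.31 mg/L

Mixed concentration C = ΣQC/ΣQ = (637.0·25.00 + 135.0·197.0) / 772.0 = 42520/772.0 = 55.08 mg/L.
9.8%/h lost → k = −ln(1 − 0.098) = 0.1031 h⁻¹.
Decay over the reach: 55.08·exp(−kt) = 55.08·0.1146 = 6.314 mg/L.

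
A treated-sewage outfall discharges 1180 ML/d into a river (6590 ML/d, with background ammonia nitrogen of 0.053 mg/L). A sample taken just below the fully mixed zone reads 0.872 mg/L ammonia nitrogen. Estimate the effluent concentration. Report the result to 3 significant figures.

Mass balance: 6590·0.05300 + 1180·Cₑ = 7770·0.8720
→ Cₑ = (7770·0.8720 − 6590·0.05300) / 1180 = 5.446 mg/L.

5.45 mg/L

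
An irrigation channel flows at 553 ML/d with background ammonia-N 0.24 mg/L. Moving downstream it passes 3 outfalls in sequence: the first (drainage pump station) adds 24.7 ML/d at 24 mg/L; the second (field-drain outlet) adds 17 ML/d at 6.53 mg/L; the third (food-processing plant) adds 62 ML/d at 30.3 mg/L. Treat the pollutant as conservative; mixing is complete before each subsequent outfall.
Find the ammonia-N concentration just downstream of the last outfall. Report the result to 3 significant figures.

Below outfall 1: Q → 577.7 ML/d, C = (553.0·0.2400 + 24.70·24.00)/577.7 = 1.256 mg/L.
Below outfall 2: Q → 594.7 ML/d, C = (577.7·1.256 + 17.00·6.530)/594.7 = 1.407 mg/L.
Below outfall 3: Q → 656.7 ML/d, C = (594.7·1.407 + 62.00·30.30)/656.7 = 4.135 mg/L.

4.13 mg/L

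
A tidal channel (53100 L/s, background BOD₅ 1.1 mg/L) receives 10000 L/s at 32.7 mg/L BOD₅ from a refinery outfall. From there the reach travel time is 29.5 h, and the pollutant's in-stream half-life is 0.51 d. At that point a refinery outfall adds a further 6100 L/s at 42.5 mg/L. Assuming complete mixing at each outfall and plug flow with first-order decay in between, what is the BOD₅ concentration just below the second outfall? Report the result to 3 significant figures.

Mixed concentration C = ΣQC/ΣQ = (53100·1.100 + 10000·32.70) / 63100 = 385400/63100 = 6.108 mg/L; combined flow 63100 L/s.
Half-life 0.51 d → k = ln 2 / 0.51 = 1.359 d⁻¹.
Decay over the reach: 6.108·exp(−kt) = 6.108·0.1881 = 1.149 mg/L.
Second outfall: C = (63100·1.149 + 6100·42.50)/69200 = 4.794 mg/L.

4.79 mg/L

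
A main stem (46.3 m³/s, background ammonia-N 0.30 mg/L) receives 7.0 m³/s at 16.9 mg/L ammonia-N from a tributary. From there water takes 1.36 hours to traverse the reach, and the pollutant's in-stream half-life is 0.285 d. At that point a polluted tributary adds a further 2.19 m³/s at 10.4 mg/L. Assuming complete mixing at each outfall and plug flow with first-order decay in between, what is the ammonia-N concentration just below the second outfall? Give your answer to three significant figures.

2.49 mg/L

Conservation of mass: C = (46.30·0.3000 + 7.000·16.90) / 53.30 = 132.2/53.30 = 2.480 mg/L; combined flow 53.30 m³/s.
Half-life 0.285 d → k = ln 2 / 0.285 = 2.432 d⁻¹.
First-order decay: C = 2.480·exp(−k·t) = 2.480·0.8713 = 2.161 mg/L.
Second outfall: C = (53.30·2.161 + 2.190·10.40)/55.49 = 2.486 mg/L.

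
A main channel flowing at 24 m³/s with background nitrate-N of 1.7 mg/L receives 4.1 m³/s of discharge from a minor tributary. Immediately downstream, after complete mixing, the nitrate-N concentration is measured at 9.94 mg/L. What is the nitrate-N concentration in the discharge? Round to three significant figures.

58.2 mg/L

Mass balance: 24.00·1.700 + 4.100·Cₑ = 28.10·9.940
→ Cₑ = (28.10·9.940 − 24.00·1.700) / 4.100 = 58.17 mg/L.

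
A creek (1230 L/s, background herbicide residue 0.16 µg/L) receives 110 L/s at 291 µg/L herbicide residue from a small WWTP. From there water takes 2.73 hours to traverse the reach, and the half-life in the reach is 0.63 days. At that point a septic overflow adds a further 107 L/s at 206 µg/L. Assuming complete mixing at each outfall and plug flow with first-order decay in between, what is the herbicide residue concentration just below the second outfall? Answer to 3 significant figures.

34.9 µg/L

Mass balance: C = (1230·0.1600 + 110.0·291.0) / 1340 = 32210/1340 = 24.03 µg/L; combined flow 1340 L/s.
Half-life 0.63 d → k = ln 2 / 0.63 = 1.100 d⁻¹.
After decay, C = 24.03 × e^(−kt) = 24.03 × 0.8824 = 21.21 µg/L.
Second outfall: C = (1340·21.21 + 107.0·206.0)/1447 = 34.87 µg/L.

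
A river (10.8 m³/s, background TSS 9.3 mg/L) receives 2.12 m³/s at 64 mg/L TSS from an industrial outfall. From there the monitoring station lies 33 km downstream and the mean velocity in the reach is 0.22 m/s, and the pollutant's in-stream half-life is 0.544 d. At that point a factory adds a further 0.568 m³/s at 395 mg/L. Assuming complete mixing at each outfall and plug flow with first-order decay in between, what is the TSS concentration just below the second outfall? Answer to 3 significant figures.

18.6 mg/L

Mass balance: C = (10.80·9.300 + 2.120·64.00) / 12.92 = 236.1/12.92 = 18.28 mg/L; combined flow 12.92 m³/s.
Travel time t = 33·1000 / 0.22 = 150000 s = 41.67 h.
Half-life 0.544 d → k = ln 2 / 0.544 = 1.274 d⁻¹.
After decay, C = 18.28 × e^(−kt) = 18.28 × 0.1095 = 2.001 mg/L.
At the second outfall, C = (12.92·2.001 + 0.5680·395.0) / (12.92 + 0.5680) = 18.55 mg/L.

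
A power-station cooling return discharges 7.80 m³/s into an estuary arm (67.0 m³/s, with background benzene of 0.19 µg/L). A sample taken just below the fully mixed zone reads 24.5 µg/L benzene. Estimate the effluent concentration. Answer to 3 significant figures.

233 µg/L

Mass balance: 67.00·0.1900 + 7.800·Cₑ = 74.80·24.50
→ Cₑ = (74.80·24.50 − 67.00·0.1900) / 7.800 = 233.3 µg/L.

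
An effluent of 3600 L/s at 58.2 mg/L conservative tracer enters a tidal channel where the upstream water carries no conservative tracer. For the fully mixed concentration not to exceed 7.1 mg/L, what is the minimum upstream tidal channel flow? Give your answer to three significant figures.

25900 L/s

Set C_mix = 7.1: (Q·0 + 3600·58.20) / (Q + 3600) = 7.1
→ Q = 3600·(58.20 − 7.1)/(7.1 − 0) = 25910 L/s.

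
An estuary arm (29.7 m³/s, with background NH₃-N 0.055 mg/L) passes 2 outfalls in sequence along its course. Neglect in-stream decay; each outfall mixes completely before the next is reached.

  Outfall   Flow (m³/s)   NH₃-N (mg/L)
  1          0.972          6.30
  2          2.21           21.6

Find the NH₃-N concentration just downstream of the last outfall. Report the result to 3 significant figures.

Outfall 1: combined Q = 30.67 m³/s; C = (29.70·0.05500 + 0.9720·6.300)/30.67 = 0.2529 mg/L.
Outfall 2: combined Q = 32.88 m³/s; C = (30.67·0.2529 + 2.210·21.60)/32.88 = 1.688 mg/L.

1.69 mg/L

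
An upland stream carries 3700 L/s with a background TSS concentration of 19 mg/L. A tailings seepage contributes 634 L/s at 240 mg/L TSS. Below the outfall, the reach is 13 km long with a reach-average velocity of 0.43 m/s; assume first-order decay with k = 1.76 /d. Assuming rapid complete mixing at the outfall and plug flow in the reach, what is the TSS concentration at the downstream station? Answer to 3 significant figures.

Flow-weighted average: C = (3700·19.00 + 634.0·240.0) / 4334 = 222500/4334 = 51.33 mg/L.
Travel time t = 13·1000 / 0.43 = 30230 s = 8.398 h.
Applying C = C₀e^(−kt): 51.33 × 0.5402 = 27.73 mg/L.

27.7 mg/L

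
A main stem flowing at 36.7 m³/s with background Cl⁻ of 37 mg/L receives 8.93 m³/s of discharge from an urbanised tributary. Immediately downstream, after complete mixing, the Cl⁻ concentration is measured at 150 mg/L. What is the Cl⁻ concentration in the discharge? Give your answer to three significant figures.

614 mg/L

Mass balance: 36.70·37.00 + 8.930·Cₑ = 45.63·150.0
→ Cₑ = (45.63·150.0 − 36.70·37.00) / 8.930 = 614.4 mg/L.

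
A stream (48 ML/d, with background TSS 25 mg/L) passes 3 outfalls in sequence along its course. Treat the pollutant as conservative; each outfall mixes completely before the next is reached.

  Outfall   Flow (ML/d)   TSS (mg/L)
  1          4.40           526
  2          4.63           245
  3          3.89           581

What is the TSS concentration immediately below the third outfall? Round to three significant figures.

113 mg/L

Outfall 1: combined Q = 52.40 ML/d; C = (48.00·25.00 + 4.400·526.0)/52.40 = 67.07 mg/L.
Outfall 2: combined Q = 57.03 ML/d; C = (52.40·67.07 + 4.630·245.0)/57.03 = 81.51 mg/L.
Outfall 3: combined Q = 60.92 ML/d; C = (57.03·81.51 + 3.890·581.0)/60.92 = 113.4 mg/L.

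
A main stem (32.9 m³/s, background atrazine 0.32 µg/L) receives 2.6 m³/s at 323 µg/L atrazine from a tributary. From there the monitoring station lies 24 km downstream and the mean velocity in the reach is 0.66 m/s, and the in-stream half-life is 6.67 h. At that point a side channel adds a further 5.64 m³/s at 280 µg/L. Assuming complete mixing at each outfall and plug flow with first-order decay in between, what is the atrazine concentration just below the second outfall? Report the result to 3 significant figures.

Mass balance: C = (32.90·0.3200 + 2.600·323.0) / 35.50 = 850.3/35.50 = 23.95 µg/L; combined flow 35.50 m³/s.
Travel time t = 24·1000 / 0.66 = 36360 s = 10.10 h.
Half-life 6.67 h → k = ln 2 / 6.67 = 0.1039 h⁻¹ = 2.494 d⁻¹.
Decay over the reach: 23.95·exp(−kt) = 23.95·0.3500 = 8.385 µg/L.
At the second outfall, C = (35.50·8.385 + 5.640·280.0) / (35.50 + 5.640) = 45.62 µg/L.

45.6 µg/L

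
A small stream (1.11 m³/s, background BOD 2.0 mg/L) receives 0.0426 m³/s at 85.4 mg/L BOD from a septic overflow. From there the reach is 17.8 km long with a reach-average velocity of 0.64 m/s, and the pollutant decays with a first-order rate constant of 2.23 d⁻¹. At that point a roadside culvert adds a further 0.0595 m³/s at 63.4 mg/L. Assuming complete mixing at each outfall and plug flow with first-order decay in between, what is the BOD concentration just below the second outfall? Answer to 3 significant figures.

5.47 mg/L

After mixing, C = (1.110·2.000 + 0.04260·85.40) / 1.153 = 5.858/1.153 = 5.082 mg/L; combined flow 1.153 m³/s.
Travel time t = 17.8·1000 / 0.64 = 27810 s = 7.726 h.
After decay, C = 5.082 × e^(−kt) = 5.082 × 0.4878 = 2.479 mg/L.
At the second outfall, C = (1.153·2.479 + 0.05950·63.40) / (1.153 + 0.05950) = 5.470 mg/L.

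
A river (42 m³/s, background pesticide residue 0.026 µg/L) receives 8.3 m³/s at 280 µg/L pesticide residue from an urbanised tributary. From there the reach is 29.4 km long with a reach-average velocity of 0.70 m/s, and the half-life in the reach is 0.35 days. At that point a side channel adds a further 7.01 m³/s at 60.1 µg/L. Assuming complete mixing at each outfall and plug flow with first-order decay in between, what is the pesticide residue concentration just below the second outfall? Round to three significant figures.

22.8 µg/L

Mass balance: C = (42.00·0.02600 + 8.300·280.0) / 50.30 = 2325/50.30 = 46.22 µg/L; combined flow 50.30 m³/s.
Travel time t = 29.4·1000 / 0.70 = 42000 s = 11.67 h.
Half-life 0.35 d → k = ln 2 / 0.35 = 1.980 d⁻¹.
Decay over the reach: 46.22·exp(−kt) = 46.22·0.3819 = 17.65 µg/L.
At the second outfall, C = (50.30·17.65 + 7.010·60.10) / (50.30 + 7.010) = 22.84 µg/L.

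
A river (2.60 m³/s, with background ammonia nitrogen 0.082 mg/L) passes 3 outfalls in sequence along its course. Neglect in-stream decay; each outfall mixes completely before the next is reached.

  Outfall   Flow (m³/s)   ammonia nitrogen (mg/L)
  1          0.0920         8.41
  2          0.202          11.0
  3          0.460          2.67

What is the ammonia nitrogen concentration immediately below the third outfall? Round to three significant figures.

1.32 mg/L

After outfall 1: Q = 2.600 + 0.09200 = 2.692 m³/s; C = (2.600·0.08200 + 0.09200·8.410)/2.692 = 0.3666 mg/L.
After outfall 2: Q = 2.692 + 0.2020 = 2.894 m³/s; C = (2.692·0.3666 + 0.2020·11.00)/2.894 = 1.109 mg/L.
After outfall 3: Q = 2.894 + 0.4600 = 3.354 m³/s; C = (2.894·1.109 + 0.4600·2.670)/3.354 = 1.323 mg/L.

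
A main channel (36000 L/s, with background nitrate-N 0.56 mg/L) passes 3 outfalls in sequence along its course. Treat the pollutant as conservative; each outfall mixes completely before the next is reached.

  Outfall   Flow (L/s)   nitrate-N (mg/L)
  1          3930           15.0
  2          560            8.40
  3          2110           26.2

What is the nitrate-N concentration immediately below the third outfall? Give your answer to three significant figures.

3.27 mg/L

After outfall 1: Q = 36000 + 3930 = 39930 L/s; C = (36000·0.5600 + 3930·15.00)/39930 = 1.981 mg/L.
After outfall 2: Q = 39930 + 560.0 = 40490 L/s; C = (39930·1.981 + 560.0·8.400)/40490 = 2.070 mg/L.
After outfall 3: Q = 40490 + 2110 = 42600 L/s; C = (40490·2.070 + 2110·26.20)/42600 = 3.265 mg/L.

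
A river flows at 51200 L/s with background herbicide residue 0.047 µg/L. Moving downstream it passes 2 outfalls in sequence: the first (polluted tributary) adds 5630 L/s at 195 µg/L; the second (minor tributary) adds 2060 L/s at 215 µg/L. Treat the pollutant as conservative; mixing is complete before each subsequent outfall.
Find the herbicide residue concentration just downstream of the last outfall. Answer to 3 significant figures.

26.2 µg/L

Below outfall 1: Q → 56830 L/s, C = (51200·0.04700 + 5630·195.0)/56830 = 19.36 µg/L.
Below outfall 2: Q → 58890 L/s, C = (56830·19.36 + 2060·215.0)/58890 = 26.20 µg/L.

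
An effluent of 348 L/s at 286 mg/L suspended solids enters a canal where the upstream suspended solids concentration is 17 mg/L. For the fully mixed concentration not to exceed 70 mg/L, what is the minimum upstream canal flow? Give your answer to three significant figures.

Set C_mix = 70: (Q·17.00 + 348.0·286.0) / (Q + 348.0) = 70
→ Q = 348.0·(286.0 − 70)/(70 − 17.00) = 1418 L/s.

1420 L/s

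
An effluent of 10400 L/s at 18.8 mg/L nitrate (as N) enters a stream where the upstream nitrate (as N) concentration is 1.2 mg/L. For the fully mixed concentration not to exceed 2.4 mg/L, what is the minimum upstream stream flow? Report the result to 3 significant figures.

142000 L/s

Set C_mix = 2.4: (Q·1.200 + 10400·18.80) / (Q + 10400) = 2.4
→ Q = 10400·(18.80 − 2.4)/(2.4 − 1.200) = 142100 L/s.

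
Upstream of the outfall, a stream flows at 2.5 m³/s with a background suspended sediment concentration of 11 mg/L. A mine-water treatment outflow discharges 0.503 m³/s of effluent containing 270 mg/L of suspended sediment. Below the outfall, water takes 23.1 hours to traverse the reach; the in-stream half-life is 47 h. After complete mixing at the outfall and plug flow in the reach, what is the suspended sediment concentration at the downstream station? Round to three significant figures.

38.7 mg/L

Mixed concentration C = ΣQC/ΣQ = (2.500·11.00 + 0.5030·270.0) / 3.003 = 163.3/3.003 = 54.38 mg/L.
Half-life 47 h → k = ln 2 / 47 = 0.01475 h⁻¹ = 0.3539 d⁻¹.
Decay over the reach: 54.38·exp(−kt) = 54.38·0.7113 = 38.68 mg/L.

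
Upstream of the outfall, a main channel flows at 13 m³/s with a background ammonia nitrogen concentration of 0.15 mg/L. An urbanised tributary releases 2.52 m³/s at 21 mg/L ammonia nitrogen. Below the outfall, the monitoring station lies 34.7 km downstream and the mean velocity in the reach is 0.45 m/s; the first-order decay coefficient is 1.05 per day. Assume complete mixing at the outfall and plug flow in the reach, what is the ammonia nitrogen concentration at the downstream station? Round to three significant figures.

1.39 mg/L

After mixing, C = (13.00·0.1500 + 2.520·21.00) / 15.52 = 54.87/15.52 = 3.535 mg/L.
Travel time t = 34.7·1000 / 0.45 = 77110 s = 21.42 h.
After decay, C = 3.535 × e^(−kt) = 3.535 × 0.3918 = 1.385 mg/L.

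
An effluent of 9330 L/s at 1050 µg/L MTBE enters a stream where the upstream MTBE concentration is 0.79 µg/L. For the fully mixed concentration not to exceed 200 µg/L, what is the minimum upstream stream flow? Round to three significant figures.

39800 L/s

Set C_mix = 200: (Q·0.7900 + 9330·1050) / (Q + 9330) = 200
→ Q = 9330·(1050 − 200)/(200 − 0.7900) = 39810 L/s.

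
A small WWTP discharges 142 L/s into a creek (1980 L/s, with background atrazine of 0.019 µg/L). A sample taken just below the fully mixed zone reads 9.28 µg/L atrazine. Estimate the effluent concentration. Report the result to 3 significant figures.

138 µg/L

Mass balance: 1980·0.01900 + 142.0·Cₑ = 2122·9.280
→ Cₑ = (2122·9.280 − 1980·0.01900) / 142.0 = 138.4 µg/L.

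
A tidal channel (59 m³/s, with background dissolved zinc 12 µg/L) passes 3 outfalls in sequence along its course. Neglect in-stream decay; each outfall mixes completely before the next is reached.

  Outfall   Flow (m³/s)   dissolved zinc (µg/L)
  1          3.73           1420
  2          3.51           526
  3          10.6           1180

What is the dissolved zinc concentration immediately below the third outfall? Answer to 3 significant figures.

265 µg/L

After outfall 1: Q = 59.00 + 3.730 = 62.73 m³/s; C = (59.00·12.00 + 3.730·1420)/62.73 = 95.72 µg/L.
After outfall 2: Q = 62.73 + 3.510 = 66.24 m³/s; C = (62.73·95.72 + 3.510·526.0)/66.24 = 118.5 µg/L.
After outfall 3: Q = 66.24 + 10.60 = 76.84 m³/s; C = (66.24·118.5 + 10.60·1180)/76.84 = 265.0 µg/L.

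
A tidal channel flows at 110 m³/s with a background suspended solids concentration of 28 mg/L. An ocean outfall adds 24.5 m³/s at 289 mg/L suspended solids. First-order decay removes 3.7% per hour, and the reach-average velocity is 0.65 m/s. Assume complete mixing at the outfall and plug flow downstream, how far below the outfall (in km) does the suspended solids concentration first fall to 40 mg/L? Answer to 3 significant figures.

39.5 km

Flow-weighted average: C = (110.0·28.00 + 24.50·289.0) / 134.5 = 10160/134.5 = 75.54 mg/L.
3.7%/h lost → k = −ln(1 − 0.037) = 0.03770 h⁻¹.
Set 75.54·exp(−k·t) = 40 → t = ln(75.54/40)/k = 60710 s = 16.86 h.
Distance = v·t = 0.65·60710 = 39460 m = 39.46 km.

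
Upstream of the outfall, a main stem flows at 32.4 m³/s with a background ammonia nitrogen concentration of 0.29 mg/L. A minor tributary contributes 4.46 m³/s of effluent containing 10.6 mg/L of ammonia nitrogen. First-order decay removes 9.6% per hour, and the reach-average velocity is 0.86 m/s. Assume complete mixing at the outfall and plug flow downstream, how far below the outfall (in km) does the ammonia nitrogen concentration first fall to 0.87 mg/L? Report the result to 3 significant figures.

17.5 km

Flow-weighted average: C = (32.40·0.2900 + 4.460·10.60) / 36.86 = 56.67/36.86 = 1.537 mg/L.
9.6%/h lost → k = −ln(1 − 0.096) = 0.1009 h⁻¹.
Set 1.537·exp(−k·t) = 0.87 → t = ln(1.537/0.87)/k = 20310 s = 5.642 h.
Distance = v·t = 0.86·20310 = 17470 m = 17.47 km.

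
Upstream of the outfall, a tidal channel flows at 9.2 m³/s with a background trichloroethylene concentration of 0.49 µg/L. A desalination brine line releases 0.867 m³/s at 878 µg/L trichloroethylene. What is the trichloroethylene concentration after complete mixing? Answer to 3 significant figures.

76.1 µg/L

Mixed concentration C = ΣQC/ΣQ = (9.200·0.4900 + 0.8670·878.0) / 10.07 = 765.7/10.07 = 76.06 µg/L.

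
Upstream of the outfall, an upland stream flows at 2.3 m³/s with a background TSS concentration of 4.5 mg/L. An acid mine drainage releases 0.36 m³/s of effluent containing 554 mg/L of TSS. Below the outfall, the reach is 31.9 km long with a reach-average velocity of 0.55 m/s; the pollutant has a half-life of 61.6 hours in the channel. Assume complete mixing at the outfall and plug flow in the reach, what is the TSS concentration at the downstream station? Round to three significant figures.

65.8 mg/L

Mixed concentration C = ΣQC/ΣQ = (2.300·4.500 + 0.3600·554.0) / 2.660 = 209.8/2.660 = 78.87 mg/L.
Travel time t = 31.9·1000 / 0.55 = 58000 s = 16.11 h.
Half-life 61.6 h → k = ln 2 / 61.6 = 0.01125 h⁻¹ = 0.2701 d⁻¹.
After decay, C = 78.87 × e^(−kt) = 78.87 × 0.8342 = 65.79 mg/L.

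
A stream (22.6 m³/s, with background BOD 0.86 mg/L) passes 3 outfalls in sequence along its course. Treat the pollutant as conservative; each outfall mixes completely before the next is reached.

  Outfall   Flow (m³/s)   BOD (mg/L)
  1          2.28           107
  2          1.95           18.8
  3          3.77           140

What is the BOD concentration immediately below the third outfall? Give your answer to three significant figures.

Below outfall 1: Q → 24.88 m³/s, C = (22.60·0.8600 + 2.280·107.0)/24.88 = 10.59 mg/L.
Below outfall 2: Q → 26.83 m³/s, C = (24.88·10.59 + 1.950·18.80)/26.83 = 11.18 mg/L.
Below outfall 3: Q → 30.60 m³/s, C = (26.83·11.18 + 3.770·140.0)/30.60 = 27.05 mg/L.

27.1 mg/L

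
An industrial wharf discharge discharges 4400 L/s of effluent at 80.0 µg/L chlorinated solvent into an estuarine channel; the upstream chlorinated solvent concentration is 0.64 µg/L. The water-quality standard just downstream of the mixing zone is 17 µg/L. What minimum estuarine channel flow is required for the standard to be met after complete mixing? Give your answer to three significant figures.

16900 L/s

Set C_mix = 17: (Q·0.6400 + 4400·80.00) / (Q + 4400) = 17
→ Q = 4400·(80.00 − 17)/(17 − 0.6400) = 16940 L/s.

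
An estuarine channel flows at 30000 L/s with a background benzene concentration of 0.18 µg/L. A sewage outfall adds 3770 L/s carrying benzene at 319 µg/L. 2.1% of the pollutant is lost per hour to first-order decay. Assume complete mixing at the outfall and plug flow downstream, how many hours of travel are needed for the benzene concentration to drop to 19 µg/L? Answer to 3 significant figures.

29.8 h

Flow-weighted average: C = (30000·0.1800 + 3770·319.0) / 33770 = 1208000/33770 = 35.77 µg/L.
2.1%/h lost → k = −ln(1 − 0.021) = 0.02122 h⁻¹.
35.77·exp(−k·t) = 19 → t = ln(35.77/19)/k = 107300 s = 29.81 h.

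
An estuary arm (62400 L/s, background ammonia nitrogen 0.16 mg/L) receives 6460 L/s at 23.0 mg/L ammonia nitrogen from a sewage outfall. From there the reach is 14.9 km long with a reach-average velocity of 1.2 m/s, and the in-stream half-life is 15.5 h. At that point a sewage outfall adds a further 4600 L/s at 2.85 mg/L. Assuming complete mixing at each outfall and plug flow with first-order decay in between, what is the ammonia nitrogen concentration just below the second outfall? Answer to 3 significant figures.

Mixed concentration C = ΣQC/ΣQ = (62400·0.1600 + 6460·23.00) / 68860 = 158600/68860 = 2.303 mg/L; combined flow 68860 L/s.
Travel time t = 14.9·1000 / 1.2 = 12420 s = 3.449 h.
Half-life 15.5 h → k = ln 2 / 15.5 = 0.04472 h⁻¹ = 1.073 d⁻¹.
Decay over the reach: 2.303·exp(−kt) = 2.303·0.8571 = 1.974 mg/L.
Second outfall: C = (68860·1.974 + 4600·2.850)/73460 = 2.028 mg/L.

2.03 mg/L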